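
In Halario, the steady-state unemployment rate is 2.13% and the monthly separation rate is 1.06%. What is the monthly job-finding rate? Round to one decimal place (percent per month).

From u* = s/(s+f): f = s·(1−u)/u.
f = 1.06 × (1 − 0.0213) / 0.0213 = 1.0374 / 0.0213 ≈ 48.7% per month.

Job-finding rate ≈ 48.7% per month.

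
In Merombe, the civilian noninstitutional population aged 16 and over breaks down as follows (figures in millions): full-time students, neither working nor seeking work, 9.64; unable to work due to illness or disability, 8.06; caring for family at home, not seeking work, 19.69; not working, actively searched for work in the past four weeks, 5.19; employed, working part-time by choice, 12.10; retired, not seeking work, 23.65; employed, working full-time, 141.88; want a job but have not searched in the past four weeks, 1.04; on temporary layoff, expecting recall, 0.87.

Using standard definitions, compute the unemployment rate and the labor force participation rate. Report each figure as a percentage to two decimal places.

Unemployment rate ≈ 3.79%; labor force participation rate ≈ 72.05%.

Employed = 12.10 + 141.88 = 153.98 million.
Unemployed = 5.19 + 0.87 = 6.06 million (jobless and actively searching, or on temporary layoff).
Labor force = 153.98 + 6.06 = 160.04 million.
Not in labor force = 9.64 + 8.06 + 19.69 + 23.65 + 1.04 = 62.08 million (those not working and not actively searching are outside the labor force — including those who want a job but have given up searching).
Civilian working-age population = 160.04 + 62.08 = 222.12 million.
Unemployment rate = 6.06 / 160.04 = 3.79%.
Labor force participation rate = 160.04 / 222.12 = 72.05%.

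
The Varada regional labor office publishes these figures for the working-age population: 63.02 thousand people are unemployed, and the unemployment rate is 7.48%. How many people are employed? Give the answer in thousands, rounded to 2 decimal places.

About 779.49 thousand are employed.

Labor force = U / u = 63.02 / 0.0748 ≈ 842.51 thousand.
Employed = labor force − unemployed = 842.51 − 63.02 = 779.49 thousand.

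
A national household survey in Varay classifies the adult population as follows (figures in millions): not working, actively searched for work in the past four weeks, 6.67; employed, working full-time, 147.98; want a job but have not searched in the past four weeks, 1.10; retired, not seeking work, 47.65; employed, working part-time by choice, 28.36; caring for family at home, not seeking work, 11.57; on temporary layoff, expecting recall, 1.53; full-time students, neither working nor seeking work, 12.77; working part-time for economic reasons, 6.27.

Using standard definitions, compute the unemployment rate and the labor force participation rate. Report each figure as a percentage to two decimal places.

Unemployment rate ≈ 4.30%; labor force participation rate ≈ 72.30%.

Employed = 147.98 + 28.36 + 6.27 = 182.61 million (anyone who worked, including part-time for economic reasons, counts as employed).
Unemployed = 6.67 + 1.53 = 8.20 million (jobless and actively searching, or on temporary layoff).
Labor force = 182.61 + 8.20 = 190.81 million.
Not in labor force = 1.10 + 47.65 + 11.57 + 12.77 = 73.09 million (those not working and not actively searching are outside the labor force — including those who want a job but have given up searching).
Civilian working-age population = 190.81 + 73.09 = 263.90 million.
Unemployment rate = 8.20 / 190.81 = 4.30%.
Labor force participation rate = 190.81 / 263.90 = 72.30%.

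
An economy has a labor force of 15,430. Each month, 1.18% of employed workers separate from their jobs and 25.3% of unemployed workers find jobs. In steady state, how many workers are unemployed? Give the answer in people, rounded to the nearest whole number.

Steady-state unemployment rate u* = s/(s+f) = 1.18/(1.18+25.3) = 0.044562.
Unemployed = u* × labor force = 0.044562 × 15,430 ≈ 688.

About 688 are unemployed in steady state.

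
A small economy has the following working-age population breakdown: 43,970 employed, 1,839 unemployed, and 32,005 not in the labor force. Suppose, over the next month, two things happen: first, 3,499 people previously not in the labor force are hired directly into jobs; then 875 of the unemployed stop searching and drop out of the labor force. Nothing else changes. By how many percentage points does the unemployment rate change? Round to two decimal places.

The unemployment rate changes by −2.02 percentage points.

Initially, labor force = 43,970 + 1,839 = 45,809, so u = 1,839/45,809 = 4.01%.
After the first change, employed and labor force both rise by 3,499; unemployed unchanged → E = 47,469, U = 1,839, labor force = 49,308.
After the second change, unemployed and labor force both fall by 875 → E = 47,469, U = 964, labor force = 48,433.
New unemployment rate = 964 / 48,433 = 1.99%.
Change = 1.99% − 4.01% = −2.02 percentage points.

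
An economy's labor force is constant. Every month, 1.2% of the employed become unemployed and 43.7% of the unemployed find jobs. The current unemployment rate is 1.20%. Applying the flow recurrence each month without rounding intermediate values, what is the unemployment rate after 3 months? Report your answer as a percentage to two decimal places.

Unemployment rate after three months ≈ 2.43%.

With a fixed labor force, u_{t+1} = u_t + s·(1−u_t) − f·u_t = u_t·(1−s−f) + s.
Here 1−s−f = 0.551 and s = 0.012.
u_1 = 0.012000 × 0.551 + 0.012 = 0.018612.
u_2 = 0.018612 × 0.551 + 0.012 = 0.022255.
u_3 = 0.022255 × 0.551 + 0.012 = 0.024263.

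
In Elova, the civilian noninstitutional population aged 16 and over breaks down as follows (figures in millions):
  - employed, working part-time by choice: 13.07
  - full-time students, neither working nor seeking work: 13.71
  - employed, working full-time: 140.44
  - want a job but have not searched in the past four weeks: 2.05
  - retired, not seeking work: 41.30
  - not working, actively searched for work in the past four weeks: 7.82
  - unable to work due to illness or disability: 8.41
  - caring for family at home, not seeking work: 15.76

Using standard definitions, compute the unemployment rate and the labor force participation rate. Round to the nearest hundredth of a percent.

Employed = 13.07 + 140.44 = 153.51 million.
Unemployed = 7.82 million.
Labor force = 153.51 + 7.82 = 161.33 million.
Not in labor force = 13.71 + 2.05 + 41.30 + 8.41 + 15.76 = 81.23 million (those not working and not actively searching are outside the labor force — including those who want a job but have given up searching).
Civilian working-age population = 161.33 + 81.23 = 242.56 million.
Unemployment rate = 7.82 / 161.33 = 4.85%.
Labor force participation rate = 161.33 / 242.56 = 66.51%.

Unemployment rate ≈ 4.85%; labor force participation rate ≈ 66.51%.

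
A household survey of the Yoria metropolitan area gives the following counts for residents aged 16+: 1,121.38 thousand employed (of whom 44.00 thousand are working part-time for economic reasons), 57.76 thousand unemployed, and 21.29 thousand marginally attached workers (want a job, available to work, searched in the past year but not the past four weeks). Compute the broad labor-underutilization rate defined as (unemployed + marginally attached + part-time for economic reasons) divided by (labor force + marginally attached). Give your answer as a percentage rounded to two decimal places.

Labor force = 1,121.38 + 57.76 = 1,179.14 thousand.
Numerator = 57.76 + 21.29 + 44.00 = 123.05 thousand.
Denominator = 1,179.14 + 21.29 = 1,200.43 thousand.
Broad rate = 123.05 / 1,200.43 = 10.25%.

Broad underutilization rate ≈ 10.25%.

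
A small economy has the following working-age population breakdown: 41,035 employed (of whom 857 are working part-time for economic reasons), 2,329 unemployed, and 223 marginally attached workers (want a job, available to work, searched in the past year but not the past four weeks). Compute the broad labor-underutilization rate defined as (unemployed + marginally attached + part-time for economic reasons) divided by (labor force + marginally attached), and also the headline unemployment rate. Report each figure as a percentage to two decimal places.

Labor force = 41,035 + 2,329 = 43,364.
Numerator = 2,329 + 223 + 857 = 3,409.
Denominator = 43,364 + 223 = 43,587.
Broad rate = 3,409 / 43,587 = 7.82%.
Headline unemployment rate = 2,329 / 43,364 = 5.37%.

Broad underutilization rate ≈ 7.82%; headline unemployment rate ≈ 5.37%.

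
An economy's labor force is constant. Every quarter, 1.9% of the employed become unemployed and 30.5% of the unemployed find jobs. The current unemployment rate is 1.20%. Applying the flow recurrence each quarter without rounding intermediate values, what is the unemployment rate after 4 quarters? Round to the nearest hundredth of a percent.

With a fixed labor force, u_{t+1} = u_t + s·(1−u_t) − f·u_t = u_t·(1−s−f) + s.
Here 1−s−f = 0.676 and s = 0.019.
u_1 = 0.012000 × 0.676 + 0.019 = 0.027112.
u_2 = 0.027112 × 0.676 + 0.019 = 0.037328.
u_3 = 0.037328 × 0.676 + 0.019 = 0.044234.
u_4 = 0.044234 × 0.676 + 0.019 = 0.048902.

Unemployment rate after four quarters ≈ 4.89%.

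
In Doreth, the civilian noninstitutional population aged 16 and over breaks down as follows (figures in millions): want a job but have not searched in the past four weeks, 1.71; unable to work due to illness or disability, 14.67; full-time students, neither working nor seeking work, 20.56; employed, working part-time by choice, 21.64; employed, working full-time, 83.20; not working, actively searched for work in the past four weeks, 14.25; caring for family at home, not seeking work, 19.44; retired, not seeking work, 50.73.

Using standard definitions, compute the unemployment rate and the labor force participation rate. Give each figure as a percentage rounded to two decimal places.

Employed = 21.64 + 83.20 = 104.84 million.
Unemployed = 14.25 million.
Labor force = 104.84 + 14.25 = 119.09 million.
Not in labor force = 1.71 + 14.67 + 20.56 + 19.44 + 50.73 = 107.11 million (those not working and not actively searching are outside the labor force — including those who want a job but have given up searching).
Civilian working-age population = 119.09 + 107.11 = 226.20 million.
Unemployment rate = 14.25 / 119.09 = 11.97%.
Labor force participation rate = 119.09 / 226.20 = 52.65%.

Unemployment rate ≈ 11.97%; labor force participation rate ≈ 52.65%.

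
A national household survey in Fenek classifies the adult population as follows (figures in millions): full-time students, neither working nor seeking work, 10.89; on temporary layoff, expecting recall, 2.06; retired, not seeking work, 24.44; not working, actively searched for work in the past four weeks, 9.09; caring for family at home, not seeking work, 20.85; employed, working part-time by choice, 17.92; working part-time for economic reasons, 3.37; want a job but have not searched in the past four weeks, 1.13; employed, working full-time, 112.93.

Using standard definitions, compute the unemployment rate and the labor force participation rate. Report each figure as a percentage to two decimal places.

Unemployment rate ≈ 7.67%; labor force participation rate ≈ 71.72%.

Employed = 17.92 + 3.37 + 112.93 = 134.22 million (anyone who worked, including part-time for economic reasons, counts as employed).
Unemployed = 2.06 + 9.09 = 11.15 million (jobless and actively searching, or on temporary layoff).
Labor force = 134.22 + 11.15 = 145.37 million.
Not in labor force = 10.89 + 24.44 + 20.85 + 1.13 = 57.31 million (those not working and not actively searching are outside the labor force — including those who want a job but have given up searching).
Civilian working-age population = 145.37 + 57.31 = 202.68 million.
Unemployment rate = 11.15 / 145.37 = 7.67%.
Labor force participation rate = 145.37 / 202.68 = 71.72%.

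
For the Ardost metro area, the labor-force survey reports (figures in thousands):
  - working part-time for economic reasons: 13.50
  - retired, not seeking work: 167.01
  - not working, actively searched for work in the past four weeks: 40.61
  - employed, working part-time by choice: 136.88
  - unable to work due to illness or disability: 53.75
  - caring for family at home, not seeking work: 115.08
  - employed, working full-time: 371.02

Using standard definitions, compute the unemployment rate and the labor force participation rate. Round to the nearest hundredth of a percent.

Unemployment rate ≈ 7.23%; labor force participation rate ≈ 62.60%.

Employed = 13.50 + 136.88 + 371.02 = 521.40 thousand (anyone who worked, including part-time for economic reasons, counts as employed).
Unemployed = 40.61 thousand.
Labor force = 521.40 + 40.61 = 562.01 thousand.
Not in labor force = 167.01 + 53.75 + 115.08 = 335.84 thousand (those not working and not actively searching are outside the labor force).
Civilian working-age population = 562.01 + 335.84 = 897.85 thousand.
Unemployment rate = 40.61 / 562.01 = 7.23%.
Labor force participation rate = 562.01 / 897.85 = 62.60%.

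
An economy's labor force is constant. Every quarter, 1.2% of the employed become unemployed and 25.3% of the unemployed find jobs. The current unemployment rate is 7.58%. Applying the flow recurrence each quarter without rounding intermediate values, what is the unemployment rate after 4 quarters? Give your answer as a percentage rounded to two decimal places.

With a fixed labor force, u_{t+1} = u_t + s·(1−u_t) − f·u_t = u_t·(1−s−f) + s.
Here 1−s−f = 0.735 and s = 0.012.
u_1 = 0.075800 × 0.735 + 0.012 = 0.067713.
u_2 = 0.067713 × 0.735 + 0.012 = 0.061769.
u_3 = 0.061769 × 0.735 + 0.012 = 0.057400.
u_4 = 0.057400 × 0.735 + 0.012 = 0.054189.

Unemployment rate after four quarters ≈ 5.42%.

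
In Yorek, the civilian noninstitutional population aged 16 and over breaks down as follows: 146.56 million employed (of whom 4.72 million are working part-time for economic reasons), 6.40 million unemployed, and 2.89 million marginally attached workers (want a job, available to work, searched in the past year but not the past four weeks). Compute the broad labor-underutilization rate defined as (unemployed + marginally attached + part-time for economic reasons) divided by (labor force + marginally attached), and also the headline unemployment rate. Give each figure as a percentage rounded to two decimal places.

Labor force = 146.56 + 6.40 = 152.96 million.
Numerator = 6.40 + 2.89 + 4.72 = 14.01 million.
Denominator = 152.96 + 2.89 = 155.85 million.
Broad rate = 14.01 / 155.85 = 8.99%.
Headline unemployment rate = 6.40 / 152.96 = 4.18%.

Broad underutilization rate ≈ 8.99%; headline unemployment rate ≈ 4.18%.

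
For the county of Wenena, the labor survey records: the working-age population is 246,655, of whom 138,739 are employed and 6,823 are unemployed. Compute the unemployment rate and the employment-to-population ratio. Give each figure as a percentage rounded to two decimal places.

Unemployment rate ≈ 4.69%; employment-population ratio ≈ 56.25%.

Labor force = employed + unemployed = 138,739 + 6,823 = 145,562.
Unemployment rate = 6,823 / 145,562 = 4.69%.
Employment-population ratio = 138,739 / 246,655 = 56.25%.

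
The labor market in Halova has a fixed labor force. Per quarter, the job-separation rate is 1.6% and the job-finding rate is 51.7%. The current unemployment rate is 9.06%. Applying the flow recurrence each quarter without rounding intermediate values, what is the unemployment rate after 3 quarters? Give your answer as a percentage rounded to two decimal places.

With a fixed labor force, u_{t+1} = u_t + s·(1−u_t) − f·u_t = u_t·(1−s−f) + s.
Here 1−s−f = 0.467 and s = 0.016.
u_1 = 0.090600 × 0.467 + 0.016 = 0.058310.
u_2 = 0.058310 × 0.467 + 0.016 = 0.043231.
u_3 = 0.043231 × 0.467 + 0.016 = 0.036189.

Unemployment rate after three quarters ≈ 3.62%.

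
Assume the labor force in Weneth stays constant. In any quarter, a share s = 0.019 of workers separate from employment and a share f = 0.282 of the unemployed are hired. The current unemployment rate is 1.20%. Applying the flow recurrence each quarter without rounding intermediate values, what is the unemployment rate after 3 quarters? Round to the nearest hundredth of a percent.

With a fixed labor force, u_{t+1} = u_t + s·(1−u_t) − f·u_t = u_t·(1−s−f) + s.
Here 1−s−f = 0.699 and s = 0.019.
u_1 = 0.012000 × 0.699 + 0.019 = 0.027388.
u_2 = 0.027388 × 0.699 + 0.019 = 0.038144.
u_3 = 0.038144 × 0.699 + 0.019 = 0.045663.

Unemployment rate after three quarters ≈ 4.57%.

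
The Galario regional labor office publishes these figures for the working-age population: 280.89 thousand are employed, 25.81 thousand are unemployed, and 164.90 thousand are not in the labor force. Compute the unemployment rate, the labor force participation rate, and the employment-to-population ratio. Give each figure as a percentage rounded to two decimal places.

Labor force = employed + unemployed = 280.89 + 25.81 = 306.70 thousand.
Working-age population = 306.70 + 164.90 = 471.60 thousand.
Unemployment rate = 25.81 / 306.70 = 8.42%.
Labor force participation rate = 306.70 / 471.60 = 65.03%.
Employment-population ratio = 280.89 / 471.60 = 59.56%.

Unemployment rate ≈ 8.42%; labor force participation rate ≈ 65.03%; employment-population ratio ≈ 59.56%.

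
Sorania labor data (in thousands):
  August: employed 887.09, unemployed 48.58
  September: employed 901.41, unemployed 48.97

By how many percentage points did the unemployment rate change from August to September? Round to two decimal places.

The unemployment rate changed by −0.04 percentage points.

August: labor force = 887.09 + 48.58 = 935.67; u = 48.58/935.67 = 5.19%.
September: labor force = 901.41 + 48.97 = 950.38; u = 48.97/950.38 = 5.15%.
Change = 5.15% − 5.19% = −0.04 pp.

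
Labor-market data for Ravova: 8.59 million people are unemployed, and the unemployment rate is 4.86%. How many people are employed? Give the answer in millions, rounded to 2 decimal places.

Labor force = U / u = 8.59 / 0.0486 ≈ 176.75 million.
Employed = labor force − unemployed = 176.75 − 8.59 = 168.16 million.

About 168.16 million are employed.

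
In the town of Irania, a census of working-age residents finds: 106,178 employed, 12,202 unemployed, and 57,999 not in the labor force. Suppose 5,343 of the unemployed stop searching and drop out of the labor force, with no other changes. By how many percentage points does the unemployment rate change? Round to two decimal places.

Initially, labor force = 106,178 + 12,202 = 118,380, so u = 12,202/118,380 = 10.31%.
After the change, unemployed and labor force both fall by 5,343 → E = 106,178, U = 6,859, labor force = 113,037.
New unemployment rate = 6,859 / 113,037 = 6.07%.
Change = 6.07% − 10.31% = −4.24 percentage points.

The unemployment rate changes by −4.24 percentage points.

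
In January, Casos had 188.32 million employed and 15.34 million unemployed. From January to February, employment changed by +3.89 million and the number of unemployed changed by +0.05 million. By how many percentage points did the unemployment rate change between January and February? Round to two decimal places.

The unemployment rate changed by −0.12 percentage points.

January: labor force = 188.32 + 15.34 = 203.66; u = 15.34/203.66 = 7.53%.
February: labor force = 192.21 + 15.39 = 207.60; u = 15.39/207.60 = 7.41%.
Change = 7.41% − 7.53% = −0.12 pp.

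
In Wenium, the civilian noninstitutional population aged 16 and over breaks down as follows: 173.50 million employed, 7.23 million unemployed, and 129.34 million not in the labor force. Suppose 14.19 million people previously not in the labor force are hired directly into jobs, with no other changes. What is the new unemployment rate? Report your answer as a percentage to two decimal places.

Initially, labor force = 173.50 + 7.23 = 180.73 million, so u = 7.23/180.73 = 4.00%.
After the change, employed and labor force both rise by 14.19; unemployed unchanged → E = 187.69, U = 7.23, labor force = 194.92 million.
New unemployment rate = 7.23 / 194.92 = 3.71%.

New unemployment rate ≈ 3.71%.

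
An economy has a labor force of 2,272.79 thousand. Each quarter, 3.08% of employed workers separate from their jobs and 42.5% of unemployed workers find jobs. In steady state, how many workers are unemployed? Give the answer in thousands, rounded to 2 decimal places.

Steady-state unemployment rate u* = s/(s+f) = 3.08/(3.08+42.5) = 0.067573.
Unemployed = u* × labor force = 0.067573 × 2,272.79 ≈ 153.58 thousand.

About 153.58 thousand are unemployed in steady state.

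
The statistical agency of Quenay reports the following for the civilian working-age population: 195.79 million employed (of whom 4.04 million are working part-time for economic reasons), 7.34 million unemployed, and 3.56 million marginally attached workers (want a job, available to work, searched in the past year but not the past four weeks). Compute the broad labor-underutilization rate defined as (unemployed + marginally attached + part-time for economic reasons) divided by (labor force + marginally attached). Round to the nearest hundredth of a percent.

Broad underutilization rate ≈ 7.23%.

Labor force = 195.79 + 7.34 = 203.13 million.
Numerator = 7.34 + 3.56 + 4.04 = 14.94 million.
Denominator = 203.13 + 3.56 = 206.69 million.
Broad rate = 14.94 / 206.69 = 7.23%.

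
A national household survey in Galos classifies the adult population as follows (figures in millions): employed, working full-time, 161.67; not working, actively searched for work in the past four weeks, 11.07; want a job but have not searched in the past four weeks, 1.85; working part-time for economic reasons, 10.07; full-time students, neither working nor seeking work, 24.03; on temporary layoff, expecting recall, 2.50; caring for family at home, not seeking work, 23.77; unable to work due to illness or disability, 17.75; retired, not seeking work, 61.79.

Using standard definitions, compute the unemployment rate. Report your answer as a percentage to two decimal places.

Unemployment rate ≈ 7.32%.

Employed = 161.67 + 10.07 = 171.74 million (anyone who worked, including part-time for economic reasons, counts as employed).
Unemployed = 11.07 + 2.50 = 13.57 million (jobless and actively searching, or on temporary layoff).
Labor force = 171.74 + 13.57 = 185.31 million.
Unemployment rate = 13.57 / 185.31 = 7.32%.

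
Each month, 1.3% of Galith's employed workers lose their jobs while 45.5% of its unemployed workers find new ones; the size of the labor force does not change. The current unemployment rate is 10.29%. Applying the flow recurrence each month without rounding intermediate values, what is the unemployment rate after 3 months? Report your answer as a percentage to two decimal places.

Unemployment rate after three months ≈ 3.91%.

With a fixed labor force, u_{t+1} = u_t + s·(1−u_t) − f·u_t = u_t·(1−s−f) + s.
Here 1−s−f = 0.532 and s = 0.013.
u_1 = 0.102900 × 0.532 + 0.013 = 0.067743.
u_2 = 0.067743 × 0.532 + 0.013 = 0.049039.
u_3 = 0.049039 × 0.532 + 0.013 = 0.039089.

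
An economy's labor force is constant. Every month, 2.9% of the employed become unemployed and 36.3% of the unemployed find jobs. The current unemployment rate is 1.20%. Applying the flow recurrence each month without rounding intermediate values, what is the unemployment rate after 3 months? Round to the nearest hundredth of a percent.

With a fixed labor force, u_{t+1} = u_t + s·(1−u_t) − f·u_t = u_t·(1−s−f) + s.
Here 1−s−f = 0.608 and s = 0.029.
u_1 = 0.012000 × 0.608 + 0.029 = 0.036296.
u_2 = 0.036296 × 0.608 + 0.029 = 0.051068.
u_3 = 0.051068 × 0.608 + 0.029 = 0.060049.

Unemployment rate after three months ≈ 6.00%.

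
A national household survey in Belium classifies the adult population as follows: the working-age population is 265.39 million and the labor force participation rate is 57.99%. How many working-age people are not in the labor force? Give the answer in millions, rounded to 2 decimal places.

About 111.49 million are not in the labor force.

Share not in the labor force = 1 − 0.5799 = 0.4201.
Not in labor force = 0.4201 × 265.39 ≈ 111.49 million.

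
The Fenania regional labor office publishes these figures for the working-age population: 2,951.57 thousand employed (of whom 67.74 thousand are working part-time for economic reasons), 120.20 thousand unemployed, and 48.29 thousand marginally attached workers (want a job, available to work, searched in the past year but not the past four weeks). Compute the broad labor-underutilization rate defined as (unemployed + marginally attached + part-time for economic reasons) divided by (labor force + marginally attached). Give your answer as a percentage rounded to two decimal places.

Labor force = 2,951.57 + 120.20 = 3,071.77 thousand.
Numerator = 120.20 + 48.29 + 67.74 = 236.23 thousand.
Denominator = 3,071.77 + 48.29 = 3,120.06 thousand.
Broad rate = 236.23 / 3,120.06 = 7.57%.

Broad underutilization rate ≈ 7.57%.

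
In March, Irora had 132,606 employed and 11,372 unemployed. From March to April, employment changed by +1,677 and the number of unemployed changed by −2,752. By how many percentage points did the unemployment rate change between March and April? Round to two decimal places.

The unemployment rate changed by −1.87 percentage points.

March: labor force = 132,606 + 11,372 = 143,978; u = 11,372/143,978 = 7.90%.
April: labor force = 134,283 + 8,620 = 142,903; u = 8,620/142,903 = 6.03%.
Change = 6.03% − 7.90% = −1.87 pp.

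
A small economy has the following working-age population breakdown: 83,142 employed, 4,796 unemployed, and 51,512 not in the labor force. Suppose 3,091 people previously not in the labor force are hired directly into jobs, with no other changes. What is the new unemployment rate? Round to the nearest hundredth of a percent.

Initially, labor force = 83,142 + 4,796 = 87,938, so u = 4,796/87,938 = 5.45%.
After the change, employed and labor force both rise by 3,091; unemployed unchanged → E = 86,233, U = 4,796, labor force = 91,029.
New unemployment rate = 4,796 / 91,029 = 5.27%.

New unemployment rate ≈ 5.27%.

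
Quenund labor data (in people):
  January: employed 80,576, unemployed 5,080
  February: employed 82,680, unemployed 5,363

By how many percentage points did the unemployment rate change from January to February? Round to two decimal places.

January: labor force = 80,576 + 5,080 = 85,656; u = 5,080/85,656 = 5.93%.
February: labor force = 82,680 + 5,363 = 88,043; u = 5,363/88,043 = 6.09%.
Change = 6.09% − 5.93% = +0.16 pp.

The unemployment rate changed by +0.16 percentage points.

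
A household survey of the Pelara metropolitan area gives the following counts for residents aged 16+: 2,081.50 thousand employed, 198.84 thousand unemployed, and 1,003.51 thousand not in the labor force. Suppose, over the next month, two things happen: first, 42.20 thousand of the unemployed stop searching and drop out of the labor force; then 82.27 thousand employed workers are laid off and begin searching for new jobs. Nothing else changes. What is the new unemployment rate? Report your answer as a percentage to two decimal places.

Initially, labor force = 2,081.50 + 198.84 = 2,280.34 thousand, so u = 198.84/2,280.34 = 8.72%.
After the first change, unemployed and labor force both fall by 42.20 → E = 2,081.50, U = 156.64, labor force = 2,238.14 thousand.
After the second change, employed falls and unemployed rises by 82.27; labor force unchanged → E = 1,999.23, U = 238.91, labor force = 2,238.14 thousand.
New unemployment rate = 238.91 / 2,238.14 = 10.67%.

New unemployment rate ≈ 10.67%.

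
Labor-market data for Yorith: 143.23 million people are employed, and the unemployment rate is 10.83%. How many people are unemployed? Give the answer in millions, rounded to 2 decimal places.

Let U be the number unemployed. The labor force is E + U, and U/(E+U) = 0.1083.
So U = 0.1083 × 143.23 / (1 − 0.1083) = 15.5118 / 0.8917 ≈ 17.40 million.

About 17.40 million are unemployed.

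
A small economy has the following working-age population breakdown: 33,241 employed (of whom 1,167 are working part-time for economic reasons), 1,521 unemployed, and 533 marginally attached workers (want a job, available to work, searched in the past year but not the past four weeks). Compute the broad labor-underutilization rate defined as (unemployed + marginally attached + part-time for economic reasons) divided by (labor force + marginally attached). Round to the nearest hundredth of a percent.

Broad underutilization rate ≈ 9.13%.

Labor force = 33,241 + 1,521 = 34,762.
Numerator = 1,521 + 533 + 1,167 = 3,221.
Denominator = 34,762 + 533 = 35,295.
Broad rate = 3,221 / 35,295 = 9.13%.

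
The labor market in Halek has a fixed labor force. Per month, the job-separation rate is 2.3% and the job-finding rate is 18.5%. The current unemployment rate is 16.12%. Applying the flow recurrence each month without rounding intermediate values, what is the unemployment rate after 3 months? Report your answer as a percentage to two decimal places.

With a fixed labor force, u_{t+1} = u_t + s·(1−u_t) − f·u_t = u_t·(1−s−f) + s.
Here 1−s−f = 0.792 and s = 0.023.
u_1 = 0.161200 × 0.792 + 0.023 = 0.150670.
u_2 = 0.150670 × 0.792 + 0.023 = 0.142331.
u_3 = 0.142331 × 0.792 + 0.023 = 0.135726.

Unemployment rate after three months ≈ 13.57%.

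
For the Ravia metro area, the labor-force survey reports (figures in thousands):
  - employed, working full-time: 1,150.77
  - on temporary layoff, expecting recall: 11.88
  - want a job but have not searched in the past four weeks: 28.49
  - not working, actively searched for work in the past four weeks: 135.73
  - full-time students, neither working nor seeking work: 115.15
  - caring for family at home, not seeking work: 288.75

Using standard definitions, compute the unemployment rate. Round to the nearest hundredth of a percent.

Unemployment rate ≈ 11.37%.

Employed = 1,150.77 thousand.
Unemployed = 11.88 + 135.73 = 147.61 thousand (jobless and actively searching, or on temporary layoff).
Labor force = 1,150.77 + 147.61 = 1,298.38 thousand.
Unemployment rate = 147.61 / 1,298.38 = 11.37%.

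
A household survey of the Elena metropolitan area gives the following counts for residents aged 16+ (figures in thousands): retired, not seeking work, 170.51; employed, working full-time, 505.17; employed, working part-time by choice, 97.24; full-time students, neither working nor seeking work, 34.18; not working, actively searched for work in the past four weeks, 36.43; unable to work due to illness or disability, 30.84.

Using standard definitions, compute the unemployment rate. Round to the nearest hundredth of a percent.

Employed = 505.17 + 97.24 = 602.41 thousand.
Unemployed = 36.43 thousand.
Labor force = 602.41 + 36.43 = 638.84 thousand.
Unemployment rate = 36.43 / 638.84 = 5.70%.

Unemployment rate ≈ 5.70%.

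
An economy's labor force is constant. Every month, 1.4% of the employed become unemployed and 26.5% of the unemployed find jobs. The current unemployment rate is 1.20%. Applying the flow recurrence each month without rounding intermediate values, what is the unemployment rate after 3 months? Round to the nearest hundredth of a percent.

With a fixed labor force, u_{t+1} = u_t + s·(1−u_t) − f·u_t = u_t·(1−s−f) + s.
Here 1−s−f = 0.721 and s = 0.014.
u_1 = 0.012000 × 0.721 + 0.014 = 0.022652.
u_2 = 0.022652 × 0.721 + 0.014 = 0.030332.
u_3 = 0.030332 × 0.721 + 0.014 = 0.035869.

Unemployment rate after three months ≈ 3.59%.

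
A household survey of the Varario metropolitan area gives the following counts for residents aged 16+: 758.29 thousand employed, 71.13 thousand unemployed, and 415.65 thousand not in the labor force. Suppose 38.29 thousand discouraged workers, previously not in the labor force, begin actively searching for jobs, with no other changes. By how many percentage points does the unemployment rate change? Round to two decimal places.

The unemployment rate changes by +4.03 percentage points.

Initially, labor force = 758.29 + 71.13 = 829.42 thousand, so u = 71.13/829.42 = 8.58%.
After the change, unemployed and labor force both rise by 38.29 → E = 758.29, U = 109.42, labor force = 867.71 thousand.
New unemployment rate = 109.42 / 867.71 = 12.61%.
Change = 12.61% − 8.58% = +4.03 percentage points.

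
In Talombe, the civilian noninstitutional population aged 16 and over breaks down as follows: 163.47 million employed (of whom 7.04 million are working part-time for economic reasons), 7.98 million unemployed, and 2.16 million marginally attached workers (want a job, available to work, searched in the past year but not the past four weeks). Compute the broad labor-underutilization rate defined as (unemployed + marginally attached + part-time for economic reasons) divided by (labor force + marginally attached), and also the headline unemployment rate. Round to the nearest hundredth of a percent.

Labor force = 163.47 + 7.98 = 171.45 million.
Numerator = 7.98 + 2.16 + 7.04 = 17.18 million.
Denominator = 171.45 + 2.16 = 173.61 million.
Broad rate = 17.18 / 173.61 = 9.90%.
Headline unemployment rate = 7.98 / 171.45 = 4.65%.

Broad underutilization rate ≈ 9.90%; headline unemployment rate ≈ 4.65%.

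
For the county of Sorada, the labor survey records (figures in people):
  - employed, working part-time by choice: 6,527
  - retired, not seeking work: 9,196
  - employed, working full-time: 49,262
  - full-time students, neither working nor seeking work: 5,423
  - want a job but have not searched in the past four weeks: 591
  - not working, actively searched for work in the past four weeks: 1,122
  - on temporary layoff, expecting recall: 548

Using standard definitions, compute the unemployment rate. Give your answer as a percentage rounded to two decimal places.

Unemployment rate ≈ 2.91%.

Employed = 6,527 + 49,262 = 55,789.
Unemployed = 1,122 + 548 = 1,670 (jobless and actively searching, or on temporary layoff).
Labor force = 55,789 + 1,670 = 57,459.
Unemployment rate = 1,670 / 57,459 = 2.91%.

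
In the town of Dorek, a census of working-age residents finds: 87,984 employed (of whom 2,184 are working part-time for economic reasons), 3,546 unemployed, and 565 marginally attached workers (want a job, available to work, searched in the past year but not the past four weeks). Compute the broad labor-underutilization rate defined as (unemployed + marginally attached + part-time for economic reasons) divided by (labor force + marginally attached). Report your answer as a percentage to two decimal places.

Labor force = 87,984 + 3,546 = 91,530.
Numerator = 3,546 + 565 + 2,184 = 6,295.
Denominator = 91,530 + 565 = 92,095.
Broad rate = 6,295 / 92,095 = 6.84%.

Broad underutilization rate ≈ 6.84%.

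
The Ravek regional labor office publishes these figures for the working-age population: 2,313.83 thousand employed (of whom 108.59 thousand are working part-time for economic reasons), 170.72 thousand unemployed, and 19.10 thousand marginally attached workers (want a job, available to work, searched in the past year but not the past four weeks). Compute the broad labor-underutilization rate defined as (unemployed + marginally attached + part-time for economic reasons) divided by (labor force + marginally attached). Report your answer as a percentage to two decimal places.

Labor force = 2,313.83 + 170.72 = 2,484.55 thousand.
Numerator = 170.72 + 19.10 + 108.59 = 298.41 thousand.
Denominator = 2,484.55 + 19.10 = 2,503.65 thousand.
Broad rate = 298.41 / 2,503.65 = 11.92%.

Broad underutilization rate ≈ 11.92%.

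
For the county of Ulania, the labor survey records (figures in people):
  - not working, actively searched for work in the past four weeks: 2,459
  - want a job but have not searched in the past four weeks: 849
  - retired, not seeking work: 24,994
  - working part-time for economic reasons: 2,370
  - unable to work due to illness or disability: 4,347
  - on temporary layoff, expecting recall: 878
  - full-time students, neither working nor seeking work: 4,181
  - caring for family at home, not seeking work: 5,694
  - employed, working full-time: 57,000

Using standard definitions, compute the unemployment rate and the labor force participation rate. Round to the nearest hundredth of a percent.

Unemployment rate ≈ 5.32%; labor force participation rate ≈ 61.02%.

Employed = 2,370 + 57,000 = 59,370 (anyone who worked, including part-time for economic reasons, counts as employed).
Unemployed = 2,459 + 878 = 3,337 (jobless and actively searching, or on temporary layoff).
Labor force = 59,370 + 3,337 = 62,707.
Not in labor force = 849 + 24,994 + 4,347 + 4,181 + 5,694 = 40,065 (those not working and not actively searching are outside the labor force — including those who want a job but have given up searching).
Civilian working-age population = 62,707 + 40,065 = 102,772.
Unemployment rate = 3,337 / 62,707 = 5.32%.
Labor force participation rate = 62,707 / 102,772 = 61.02%.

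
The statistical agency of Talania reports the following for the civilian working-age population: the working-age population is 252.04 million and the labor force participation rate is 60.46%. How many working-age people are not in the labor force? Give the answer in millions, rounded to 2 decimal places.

About 99.66 million are not in the labor force.

Share not in the labor force = 1 − 0.6046 = 0.3954.
Not in labor force = 0.3954 × 252.04 ≈ 99.66 million.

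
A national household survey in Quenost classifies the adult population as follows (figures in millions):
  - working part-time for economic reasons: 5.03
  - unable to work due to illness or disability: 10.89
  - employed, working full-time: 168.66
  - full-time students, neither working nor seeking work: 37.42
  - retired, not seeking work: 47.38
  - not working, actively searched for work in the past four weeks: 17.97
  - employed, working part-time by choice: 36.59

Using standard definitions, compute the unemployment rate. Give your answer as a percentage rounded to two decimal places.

Unemployment rate ≈ 7.87%.

Employed = 5.03 + 168.66 + 36.59 = 210.28 million (anyone who worked, including part-time for economic reasons, counts as employed).
Unemployed = 17.97 million.
Labor force = 210.28 + 17.97 = 228.25 million.
Unemployment rate = 17.97 / 228.25 = 7.87%.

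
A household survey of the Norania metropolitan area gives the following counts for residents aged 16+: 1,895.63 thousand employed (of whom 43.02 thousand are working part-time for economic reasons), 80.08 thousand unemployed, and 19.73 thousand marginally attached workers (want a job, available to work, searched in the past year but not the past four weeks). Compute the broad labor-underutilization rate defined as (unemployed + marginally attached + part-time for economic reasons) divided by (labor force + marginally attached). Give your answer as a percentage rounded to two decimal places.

Broad underutilization rate ≈ 7.16%.

Labor force = 1,895.63 + 80.08 = 1,975.71 thousand.
Numerator = 80.08 + 19.73 + 43.02 = 142.83 thousand.
Denominator = 1,975.71 + 19.73 = 1,995.44 thousand.
Broad rate = 142.83 / 1,995.44 = 7.16%.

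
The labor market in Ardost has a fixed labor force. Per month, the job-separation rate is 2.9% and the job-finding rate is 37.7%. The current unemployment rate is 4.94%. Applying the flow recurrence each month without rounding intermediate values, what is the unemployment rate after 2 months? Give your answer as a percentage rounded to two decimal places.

Unemployment rate after two months ≈ 6.37%.

With a fixed labor force, u_{t+1} = u_t + s·(1−u_t) − f·u_t = u_t·(1−s−f) + s.
Here 1−s−f = 0.594 and s = 0.029.
u_1 = 0.049400 × 0.594 + 0.029 = 0.058344.
u_2 = 0.058344 × 0.594 + 0.029 = 0.063656.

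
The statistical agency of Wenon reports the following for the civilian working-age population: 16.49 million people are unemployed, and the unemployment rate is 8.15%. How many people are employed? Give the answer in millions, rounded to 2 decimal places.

About 185.84 million are employed.

Labor force = U / u = 16.49 / 0.0815 ≈ 202.33 million.
Employed = labor force − unemployed = 202.33 − 16.49 = 185.84 million.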